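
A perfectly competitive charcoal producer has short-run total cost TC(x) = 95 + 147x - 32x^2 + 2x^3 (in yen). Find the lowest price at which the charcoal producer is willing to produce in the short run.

¥19 per unit

Short-run supply begins at min AVC. From VC = 147x - 32x^2 + 2x^3, AVC = 147 - 32x + 2x^2.
At the minimum of AVC, MC = AVC. MC = 147 - 64x + 6x^2; setting MC = AVC gives 4x^2 - 32x = 0, so x = 8. min AVC = 19.
The firm shuts down for any P below ¥19.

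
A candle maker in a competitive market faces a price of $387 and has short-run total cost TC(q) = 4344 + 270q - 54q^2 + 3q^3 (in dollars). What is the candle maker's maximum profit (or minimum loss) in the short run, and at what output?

AVC = 270 - 54q + 3q^2; min AVC = $27 at q = 9. Since P = $387 ≥ min AVC, the firm produces.
With MC = 270 - 108q + 9q^2, P = MC on the upward-sloping part at q* = 13.
TR = 387·13 = 5031. TC = 4344 + 975 = 5319. Profit = 5031 − 5319 = -$288.
That loss of $288 beats the $4344 the firm would lose by shutting down; producing recovers $4056 of fixed cost.

Profit = -$288 at q = 13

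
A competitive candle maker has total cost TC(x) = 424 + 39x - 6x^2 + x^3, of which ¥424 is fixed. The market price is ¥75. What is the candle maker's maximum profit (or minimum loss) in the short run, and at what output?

Profit = -¥208 at x = 6

AVC = 39 - 6x + x^2 has its minimum ¥30 at x = 3; price ¥75 clears that bar, so the firm operates.
With MC = 39 - 12x + 3x^2, P = MC on the upward-sloping part at x* = 6.
TR = 75·6 = 450. TC = 424 + 234 = 658. Profit = 450 − 658 = -¥208.
Shutting down would mean losing the fixed cost of ¥424, so operating at a loss of ¥208 is better by ¥216.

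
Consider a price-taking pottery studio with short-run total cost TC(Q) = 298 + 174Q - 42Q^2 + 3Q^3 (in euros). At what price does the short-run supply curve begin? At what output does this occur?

€27 per unit, at Q = 7

The firm shuts down when price falls below the minimum of average variable cost. AVC = VC/Q = 174 - 42Q + 3Q^2.
dAVC/dQ = -42 + 6Q = 0 gives Q = 7. min AVC = 174 - 42·7 + 3·7^2 = 27.
For P < €27 the firm produces nothing.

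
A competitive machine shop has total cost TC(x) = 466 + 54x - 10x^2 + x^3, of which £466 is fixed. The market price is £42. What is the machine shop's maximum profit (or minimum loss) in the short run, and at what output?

Profit = -£394 at x = 6

AVC = 54 - 10x + x^2 has its minimum £29 at x = 5; price £42 clears that bar, so the firm operates.
MC = 54 - 20x + 3x^2. Setting P = MC and taking the root on the rising branch gives x* = 6.
TR = 42·6 = 252. TC = 466 + 180 = 646. Profit = 252 − 646 = -£394.
That loss of £394 beats the £466 the firm would lose by shutting down; producing recovers £72 of fixed cost.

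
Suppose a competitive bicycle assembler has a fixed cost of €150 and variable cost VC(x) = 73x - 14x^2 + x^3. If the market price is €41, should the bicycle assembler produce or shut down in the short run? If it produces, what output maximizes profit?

Produce at x = 8

From TC, MC = TC'(x) = 73 - 28x + 3x^2 and AVC = VC/x = 73 - 14x + x^2.
The AVC parabola has its vertex at x = 14/2 = 7, where AVC = 73 - 14·7 + 7^2 = €24.
Since P = €41 ≥ min AVC = €24, price covers variable cost and the firm should produce.
P = MC gives 32 - 28x + 3x^2 = 0, with roots 4/3 and 8. Take the larger (rising MC): x* = 8.
Check: AVC at x = 8 is €25 ≤ P, so revenue covers variable cost.
Profit = P·x − TC = 41·8 − 350 = -€22, a loss, but smaller than the €150 fixed cost the firm would lose by shutting down.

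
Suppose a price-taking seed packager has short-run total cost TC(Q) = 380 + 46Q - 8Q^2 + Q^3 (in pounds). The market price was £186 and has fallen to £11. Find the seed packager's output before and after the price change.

Output falls from 10 to 0 (the firm shuts down)

AVC = 46 - 8Q + Q^2, minimized at Q = 4 where min AVC = £30. MC = 46 - 16Q + 3Q^2.
At P = £186 ≥ min AVC, set P = MC on the rising branch: Q = 10.
At P = £11 < min AVC = £30, price no longer covers variable cost at any output, so the firm shuts down: Q = 0.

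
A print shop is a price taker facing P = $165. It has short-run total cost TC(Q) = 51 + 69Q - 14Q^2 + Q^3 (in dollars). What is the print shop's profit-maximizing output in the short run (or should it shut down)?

Strip out fixed cost: VC = 69Q - 14Q^2 + Q^3. Then AVC = 69 - 14Q + Q^2 and MC = 69 - 28Q + 3Q^2.
AVC hits its minimum where MC = AVC, at Q = 7, giving min AVC = 69 - 14·7 + 7^2 = $20.
P = $165 exceeds min AVC = $20, so the firm stays open.
P = MC gives -96 - 28Q + 3Q^2 = 0, with roots -8/3 and 12. Take the larger (rising MC): Q* = 12.
Check: AVC at Q = 12 is $45 ≤ P, so revenue covers variable cost.
Profit = P·Q − TC = 165·12 − 591 = $1389.

Produce at Q = 12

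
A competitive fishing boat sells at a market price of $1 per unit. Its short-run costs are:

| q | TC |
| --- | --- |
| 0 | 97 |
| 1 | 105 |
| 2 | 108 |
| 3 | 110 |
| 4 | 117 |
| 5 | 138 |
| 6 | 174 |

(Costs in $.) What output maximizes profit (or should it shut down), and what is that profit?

Tabulate TR − TC: q=0: -97; q=1: -104; q=2: -106; q=3: -107; q=4: -113; q=5: -133; q=6: -168.
Profit is highest at q = 0. Equivalently, the lowest AVC in the table is 13/3 ≈ $4.33 at q = 3, and P = $1 falls below it — price never covers variable cost, so the firm shuts down and loses only its fixed cost.

q = 0 (shut down); profit = -$97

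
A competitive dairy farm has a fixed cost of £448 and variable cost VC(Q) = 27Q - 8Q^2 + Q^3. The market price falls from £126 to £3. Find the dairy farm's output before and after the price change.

MC = 27 - 16Q + 3Q^2; the shutdown threshold is min AVC = £11 (at Q = 4).
At P = £126 ≥ min AVC, set P = MC on the rising branch: Q = 9.
At P = £3 < min AVC = £11, price no longer covers variable cost at any output, so the firm shuts down: Q = 0.

Output falls from 9 to 0 (the firm shuts down)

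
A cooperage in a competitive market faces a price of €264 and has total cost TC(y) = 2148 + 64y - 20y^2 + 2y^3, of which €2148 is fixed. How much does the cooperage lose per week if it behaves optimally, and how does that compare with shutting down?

Profit = -€148 at y = 10

AVC = 64 - 20y + 2y^2 has its minimum €14 at y = 5; price €264 clears that bar, so the firm operates.
With MC = 64 - 40y + 6y^2, P = MC on the upward-sloping part at y* = 10.
TR = 264·10 = 2640. TC = 2148 + 640 = 2788. Profit = 2640 − 2788 = -€148.
That loss of €148 beats the €2148 the firm would lose by shutting down; producing recovers €2000 of fixed cost.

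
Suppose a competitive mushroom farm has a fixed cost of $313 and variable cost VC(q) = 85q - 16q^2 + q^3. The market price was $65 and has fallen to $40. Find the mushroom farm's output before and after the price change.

MC = 85 - 32q + 3q^2; the shutdown threshold is min AVC = $21 (at q = 8).
At P = $65 ≥ min AVC, set P = MC on the rising branch: q = 10.
At P = $40 ≥ min AVC, set P = MC: q = 9. The firm stays open but cuts output.

Output falls from 10 to 9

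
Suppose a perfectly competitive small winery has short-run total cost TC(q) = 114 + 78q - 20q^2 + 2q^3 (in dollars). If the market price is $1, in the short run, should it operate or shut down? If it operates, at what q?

Variable cost is VC = 78q - 20q^2 + 2q^3, so AVC = VC/q = 78 - 20q + 2q^2 and MC = dTC/dq = 78 - 40q + 6q^2.
AVC hits its minimum where MC = AVC, at q = 5, giving min AVC = 78 - 20·5 + 2·5^2 = $28.
Since P = $1 < min AVC = $28, price fails to cover variable cost at any output.
Best response: produce nothing and absorb the $114 fixed cost.

Shut down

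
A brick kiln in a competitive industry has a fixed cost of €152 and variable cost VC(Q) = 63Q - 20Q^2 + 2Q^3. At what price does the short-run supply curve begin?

The shutdown price is the minimum of AVC. VC = 63Q - 20Q^2 + 2Q^3, so AVC = 63 - 20Q + 2Q^2.
dAVC/dQ = -20 + 4Q = 0 gives Q = 5. min AVC = 63 - 20·5 + 2·5^2 = 13.
The firm shuts down for any P below €13.

€13 per unit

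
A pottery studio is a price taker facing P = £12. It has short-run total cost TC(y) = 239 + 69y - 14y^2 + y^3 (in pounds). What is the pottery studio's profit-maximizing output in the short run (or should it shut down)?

Variable cost is VC = 69y - 14y^2 + y^3, so AVC = VC/y = 69 - 14y + y^2 and MC = dTC/dy = 69 - 28y + 3y^2.
AVC is minimized where dAVC/dy = -14 + 2y = 0, at y = 7; min AVC = 69 - 14·7 + 7^2 = £20.
With P < min AVC (£12 < £20), every unit sold adds to the loss.
The firm minimizes its loss by shutting down and losing only its fixed cost of £239.

Shut down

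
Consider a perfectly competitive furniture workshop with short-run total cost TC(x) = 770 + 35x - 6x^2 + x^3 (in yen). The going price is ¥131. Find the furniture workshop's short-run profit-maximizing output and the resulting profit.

AVC = 35 - 6x + x^2; min AVC = ¥26 at x = 3. Since P = ¥131 ≥ min AVC, the firm produces.
MC = 35 - 12x + 3x^2. Setting P = MC and taking the root on the rising branch gives x* = 8.
TR = 131·8 = 1048. TC = 770 + 408 = 1178. Profit = 1048 − 1178 = -¥130.
That loss of ¥130 beats the ¥770 the firm would lose by shutting down; producing recovers ¥640 of fixed cost.

Profit = -¥130 at x = 8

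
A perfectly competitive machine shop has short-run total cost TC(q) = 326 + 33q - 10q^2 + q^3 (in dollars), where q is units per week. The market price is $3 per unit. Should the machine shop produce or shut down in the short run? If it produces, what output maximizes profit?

Shut down

Strip out fixed cost: VC = 33q - 10q^2 + q^3. Then AVC = 33 - 10q + q^2 and MC = 33 - 20q + 3q^2.
The AVC parabola has its vertex at q = 10/2 = 5, where AVC = 33 - 10·5 + 5^2 = $8.
With P < min AVC ($3 < $8), every unit sold adds to the loss.
Best response: produce nothing and absorb the $326 fixed cost.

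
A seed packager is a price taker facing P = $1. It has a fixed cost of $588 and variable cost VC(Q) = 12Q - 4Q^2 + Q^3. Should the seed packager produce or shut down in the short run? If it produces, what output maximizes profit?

Shut down

From TC, MC = TC'(Q) = 12 - 8Q + 3Q^2 and AVC = VC/Q = 12 - 4Q + Q^2.
AVC hits its minimum where MC = AVC, at Q = 2, giving min AVC = 12 - 4·2 + 2^2 = $8.
With P < min AVC ($1 < $8), every unit sold adds to the loss.
Best response: produce nothing and absorb the $588 fixed cost.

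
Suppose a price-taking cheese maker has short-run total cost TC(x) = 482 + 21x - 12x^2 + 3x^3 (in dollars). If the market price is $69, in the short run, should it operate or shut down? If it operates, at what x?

Variable cost is VC = 21x - 12x^2 + 3x^3, so AVC = VC/x = 21 - 12x + 3x^2 and MC = dTC/dx = 21 - 24x + 9x^2.
The AVC parabola has its vertex at x = 12/6 = 2, where AVC = 21 - 12·2 + 3·2^2 = $9.
Since P = $69 ≥ min AVC = $9, price covers variable cost and the firm should produce.
Solving P = MC: -48 - 24x + 9x^2 = 0 ⇒ x = -4/3 or 4. On the upward-sloping branch, x* = 4.
Check: AVC at x = 4 is $21 ≤ P, so revenue covers variable cost.
Profit = P·x − TC = 69·4 − 566 = -$290, a loss, but smaller than the $482 fixed cost the firm would lose by shutting down.

Produce at x = 4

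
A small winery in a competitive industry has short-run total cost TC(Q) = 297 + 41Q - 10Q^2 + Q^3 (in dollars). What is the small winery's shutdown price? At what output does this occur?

The shutdown price is the minimum of AVC. VC = 41Q - 10Q^2 + Q^3, so AVC = 41 - 10Q + Q^2.
At the minimum of AVC, MC = AVC. MC = 41 - 20Q + 3Q^2; setting MC = AVC gives 2Q^2 - 10Q = 0, so Q = 5. min AVC = 16.
So the shutdown price is $16.

$16 per unit, at Q = 5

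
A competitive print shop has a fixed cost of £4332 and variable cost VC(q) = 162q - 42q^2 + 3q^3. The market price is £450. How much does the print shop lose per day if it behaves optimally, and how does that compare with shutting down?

AVC = 162 - 42q + 3q^2 has its minimum £15 at q = 7; price £450 clears that bar, so the firm operates.
MC = 162 - 84q + 9q^2. Setting P = MC and taking the root on the rising branch gives q* = 12.
TR = 450·12 = 5400. TC = 4332 + 1080 = 5412. Profit = 5400 − 5412 = -£12.
Shutting down would mean losing the fixed cost of £4332, so operating at a loss of £12 is better by £4320.

Profit = -£12 at q = 12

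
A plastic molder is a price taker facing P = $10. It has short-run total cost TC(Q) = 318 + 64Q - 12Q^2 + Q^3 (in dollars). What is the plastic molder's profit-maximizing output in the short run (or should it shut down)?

From TC, MC = TC'(Q) = 64 - 24Q + 3Q^2 and AVC = VC/Q = 64 - 12Q + Q^2.
AVC hits its minimum where MC = AVC, at Q = 6, giving min AVC = 64 - 12·6 + 6^2 = $28.
P = $10 lies below min AVC = $28; no output level covers variable cost.
Best response: produce nothing and absorb the $318 fixed cost.

Shut down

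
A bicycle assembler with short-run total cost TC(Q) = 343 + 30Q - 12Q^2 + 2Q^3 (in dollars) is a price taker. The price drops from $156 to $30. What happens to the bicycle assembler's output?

Output falls from 7 to 4

MC = 30 - 24Q + 6Q^2; the shutdown threshold is min AVC = $12 (at Q = 3).
With P = $156 above the shutdown price, P = MC gives Q = 7.
At P = $30 ≥ min AVC, set P = MC: Q = 4. The firm stays open but cuts output.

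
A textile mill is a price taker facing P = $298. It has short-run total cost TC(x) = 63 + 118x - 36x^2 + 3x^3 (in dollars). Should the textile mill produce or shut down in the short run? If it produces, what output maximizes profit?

Produce at x = 10

Variable cost is VC = 118x - 36x^2 + 3x^3, so AVC = VC/x = 118 - 36x + 3x^2 and MC = dTC/dx = 118 - 72x + 9x^2.
The AVC parabola has its vertex at x = 36/6 = 6, where AVC = 118 - 36·6 + 3·6^2 = $10.
P = $298 exceeds min AVC = $10, so the firm stays open.
Solving P = MC: -180 - 72x + 9x^2 = 0 ⇒ x = -2 or 10. On the upward-sloping branch, x* = 10.
Check: AVC at x = 10 is $58 ≤ P, so revenue covers variable cost.
Profit = P·x − TC = 298·10 − 643 = $2337.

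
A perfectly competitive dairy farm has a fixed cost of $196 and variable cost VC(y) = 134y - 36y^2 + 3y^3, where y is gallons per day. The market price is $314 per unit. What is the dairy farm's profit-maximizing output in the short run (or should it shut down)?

Produce at y = 10

Strip out fixed cost: VC = 134y - 36y^2 + 3y^3. Then AVC = 134 - 36y + 3y^2 and MC = 134 - 72y + 9y^2.
The AVC parabola has its vertex at y = 36/6 = 6, where AVC = 134 - 36·6 + 3·6^2 = $26.
Because $314 ≥ $26, revenue can cover variable cost; the firm operates.
P = MC gives -180 - 72y + 9y^2 = 0, with roots -2 and 10. Take the larger (rising MC): y* = 10.
Check: AVC at y = 10 is $74 ≤ P, so revenue covers variable cost.
Profit = P·y − TC = 314·10 − 936 = $2204.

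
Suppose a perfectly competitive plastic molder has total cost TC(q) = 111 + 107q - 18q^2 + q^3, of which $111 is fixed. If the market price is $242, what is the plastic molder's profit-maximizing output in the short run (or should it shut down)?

Strip out fixed cost: VC = 107q - 18q^2 + q^3. Then AVC = 107 - 18q + q^2 and MC = 107 - 36q + 3q^2.
AVC is minimized where dAVC/dq = -18 + 2q = 0, at q = 9; min AVC = 107 - 18·9 + 9^2 = $26.
P = $242 exceeds min AVC = $26, so the firm stays open.
Solving P = MC: -135 - 36q + 3q^2 = 0 ⇒ q = -3 or 15. On the upward-sloping branch, q* = 15.
Check: AVC at q = 15 is $62 ≤ P, so revenue covers variable cost.
Profit = P·q − TC = 242·15 − 1041 = $2589.

Produce at q = 15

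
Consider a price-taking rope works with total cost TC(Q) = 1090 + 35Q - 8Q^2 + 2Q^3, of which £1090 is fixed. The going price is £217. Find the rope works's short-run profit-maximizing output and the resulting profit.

Profit = -£110 at Q = 7

AVC = 35 - 8Q + 2Q^2; min AVC = £27 at Q = 2. Since P = £217 ≥ min AVC, the firm produces.
MC = 35 - 16Q + 6Q^2. Setting P = MC and taking the root on the rising branch gives Q* = 7.
TR = 217·7 = 1519. TC = 1090 + 539 = 1629. Profit = 1519 − 1629 = -£110.
By producing, the firm covers all variable cost plus £980 of fixed cost; shutting down would lose the full £1090.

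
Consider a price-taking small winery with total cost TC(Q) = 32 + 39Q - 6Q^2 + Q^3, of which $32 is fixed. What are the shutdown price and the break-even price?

Shutdown price = $30; break-even price = $39

Shutdown price = min AVC. AVC = 39 - 6Q + Q^2, with vertex at Q = 3 and minimum $30.
ATC = 32/Q + 39 - 6Q + Q^2. Setting dATC/dQ = −32/Q^2 − 6 + 2Q = 0 gives Q = 4 (since 2·4^3 − 6·4^2 = 32).
min ATC = 32/4 + 39 − 6·4 + 4^2 = $39. That is the break-even price.
Between these two prices the firm operates at a loss; above $39 it earns a profit.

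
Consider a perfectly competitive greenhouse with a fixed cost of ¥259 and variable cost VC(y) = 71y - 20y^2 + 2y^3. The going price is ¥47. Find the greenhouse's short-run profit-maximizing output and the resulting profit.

AVC = 71 - 20y + 2y^2; min AVC = ¥21 at y = 5. Since P = ¥47 ≥ min AVC, the firm produces.
With MC = 71 - 40y + 6y^2, P = MC on the upward-sloping part at y* = 6.
TR = 47·6 = 282. TC = 259 + 138 = 397. Profit = 282 − 397 = -¥115.
Shutting down would mean losing the fixed cost of ¥259, so operating at a loss of ¥115 is better by ¥144.

Profit = -¥115 at y = 6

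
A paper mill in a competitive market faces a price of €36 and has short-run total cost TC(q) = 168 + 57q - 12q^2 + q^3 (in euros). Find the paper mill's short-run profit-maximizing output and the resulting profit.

Profit = -€70 at q = 7

AVC = 57 - 12q + q^2; min AVC = €21 at q = 6. Since P = €36 ≥ min AVC, the firm produces.
MC = 57 - 24q + 3q^2. Setting P = MC and taking the root on the rising branch gives q* = 7.
TR = 36·7 = 252. TC = 168 + 154 = 322. Profit = 252 − 322 = -€70.
That loss of €70 beats the €168 the firm would lose by shutting down; producing recovers €98 of fixed cost.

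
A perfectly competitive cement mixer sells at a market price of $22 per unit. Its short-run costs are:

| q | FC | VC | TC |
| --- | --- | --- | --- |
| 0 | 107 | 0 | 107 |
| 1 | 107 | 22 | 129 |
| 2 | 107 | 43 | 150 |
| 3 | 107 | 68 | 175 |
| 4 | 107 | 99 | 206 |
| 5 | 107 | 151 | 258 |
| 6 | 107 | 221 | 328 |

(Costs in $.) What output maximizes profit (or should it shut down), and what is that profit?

q = 2; profit = -$106

Tabulate TR − TC: q=0: -107; q=1: -107; q=2: -106; q=3: -109; q=4: -118; q=5: -148; q=6: -196.
Profit is maximized at q = 2. AVC there is 43/2 = $21.50 ≤ P, so producing beats shutting down (which would give -$107).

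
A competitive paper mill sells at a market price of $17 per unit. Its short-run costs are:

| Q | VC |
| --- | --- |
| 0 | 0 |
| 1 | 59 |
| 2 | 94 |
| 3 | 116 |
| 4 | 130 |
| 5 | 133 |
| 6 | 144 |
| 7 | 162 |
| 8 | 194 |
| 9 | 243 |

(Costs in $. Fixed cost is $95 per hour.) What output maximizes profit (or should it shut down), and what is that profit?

Compute π = P·Q − TC at each output: Q=0: -95; Q=1: -137; Q=2: -155; Q=3: -160; Q=4: -157; Q=5: -143; Q=6: -137; Q=7: -138; Q=8: -153; Q=9: -185.
Profit is highest at Q = 0. Equivalently, the lowest AVC in the table is 162/7 ≈ $23.14 at Q = 7, and P = $17 falls below it — price never covers variable cost, so the firm shuts down and loses only its fixed cost.

Q = 0 (shut down); profit = -$95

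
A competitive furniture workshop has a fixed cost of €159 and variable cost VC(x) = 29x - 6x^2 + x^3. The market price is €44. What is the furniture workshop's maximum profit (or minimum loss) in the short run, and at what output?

Profit = -€59 at x = 5

AVC = 29 - 6x + x^2 has its minimum €20 at x = 3; price €44 clears that bar, so the firm operates.
MC = 29 - 12x + 3x^2. Setting P = MC and taking the root on the rising branch gives x* = 5.
TR = 44·5 = 220. TC = 159 + 120 = 279. Profit = 220 − 279 = -€59.
By producing, the firm covers all variable cost plus €100 of fixed cost; shutting down would lose the full €159.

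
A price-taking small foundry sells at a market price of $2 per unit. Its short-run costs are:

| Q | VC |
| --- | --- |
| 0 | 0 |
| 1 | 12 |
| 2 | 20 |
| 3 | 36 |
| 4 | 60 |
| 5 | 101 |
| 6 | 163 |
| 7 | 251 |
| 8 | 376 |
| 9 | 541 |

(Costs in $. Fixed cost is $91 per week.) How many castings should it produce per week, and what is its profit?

Tabulate TR − TC: Q=0: -91; Q=1: -101; Q=2: -107; Q=3: -121; Q=4: -143; Q=5: -182; Q=6: -242; Q=7: -328; Q=8: -451; Q=9: -614.
Profit is highest at Q = 0. Equivalently, the lowest AVC in the table is 20/2 ≈ $10 at Q = 2, and P = $2 falls below it — price never covers variable cost, so the firm shuts down and loses only its fixed cost.

Q = 0 (shut down); profit = -$91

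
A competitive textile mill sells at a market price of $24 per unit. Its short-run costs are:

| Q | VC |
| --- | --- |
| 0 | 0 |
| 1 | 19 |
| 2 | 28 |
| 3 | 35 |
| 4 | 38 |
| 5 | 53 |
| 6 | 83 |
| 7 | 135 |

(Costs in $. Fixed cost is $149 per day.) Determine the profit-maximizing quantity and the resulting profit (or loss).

Profit at each row (π = 24Q − TC): Q=0: -149; Q=1: -144; Q=2: -129; Q=3: -112; Q=4: -91; Q=5: -82; Q=6: -88; Q=7: -116.
Profit is maximized at Q = 5. AVC there is 53/5 = $10.60 ≤ P, so producing beats shutting down (which would give -$149).

Q = 5; profit = -$82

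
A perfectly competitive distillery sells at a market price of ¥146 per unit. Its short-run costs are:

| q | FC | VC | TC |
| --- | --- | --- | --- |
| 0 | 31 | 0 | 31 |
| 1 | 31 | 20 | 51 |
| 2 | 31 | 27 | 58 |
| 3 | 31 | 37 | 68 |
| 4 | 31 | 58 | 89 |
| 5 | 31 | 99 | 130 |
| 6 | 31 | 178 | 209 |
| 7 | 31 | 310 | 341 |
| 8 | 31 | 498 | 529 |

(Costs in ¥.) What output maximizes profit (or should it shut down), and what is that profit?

Tabulate TR − TC: q=0: -31; q=1: 95; q=2: 234; q=3: 370; q=4: 495; q=5: 600; q=6: 667; q=7: 681; q=8: 639.
Profit is maximized at q = 7. AVC there is 310/7 = ¥44.29 ≤ P, so producing beats shutting down (which would give -¥31).

q = 7; profit = ¥681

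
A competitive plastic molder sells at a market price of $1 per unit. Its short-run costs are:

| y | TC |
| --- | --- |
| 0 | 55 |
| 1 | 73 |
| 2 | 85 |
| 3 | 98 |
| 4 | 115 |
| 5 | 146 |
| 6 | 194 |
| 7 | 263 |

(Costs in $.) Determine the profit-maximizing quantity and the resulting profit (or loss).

Compute π = P·y − TC at each output: y=0: -55; y=1: -72; y=2: -83; y=3: -95; y=4: -111; y=5: -141; y=6: -188; y=7: -256.
Profit is highest at y = 0. Equivalently, the lowest AVC in the table is 43/3 ≈ $14.33 at y = 3, and P = $1 falls below it — price never covers variable cost, so the firm shuts down and loses only its fixed cost.

y = 0 (shut down); profit = -$55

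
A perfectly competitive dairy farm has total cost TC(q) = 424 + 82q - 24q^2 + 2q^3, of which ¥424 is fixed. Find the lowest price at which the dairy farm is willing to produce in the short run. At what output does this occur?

The firm shuts down when price falls below the minimum of average variable cost. AVC = VC/q = 82 - 24q + 2q^2.
dAVC/dq = -24 + 4q = 0 gives q = 6. min AVC = 82 - 24·6 + 2·6^2 = 10.
For P < ¥10 the firm produces nothing.

¥10 per unit, at q = 6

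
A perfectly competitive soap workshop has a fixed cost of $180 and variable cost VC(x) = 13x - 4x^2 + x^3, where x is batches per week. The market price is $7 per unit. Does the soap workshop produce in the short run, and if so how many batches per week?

Variable cost is VC = 13x - 4x^2 + x^3, so AVC = VC/x = 13 - 4x + x^2 and MC = dTC/dx = 13 - 8x + 3x^2.
AVC hits its minimum where MC = AVC, at x = 2, giving min AVC = 13 - 4·2 + 2^2 = $9.
P = $7 lies below min AVC = $9; no output level covers variable cost.
Best response: produce nothing and absorb the $180 fixed cost.

Shut down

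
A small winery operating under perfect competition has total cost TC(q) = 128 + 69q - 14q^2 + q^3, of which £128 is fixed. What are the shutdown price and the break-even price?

Shutdown price = min AVC. AVC = 69 - 14q + q^2, with vertex at q = 7 and minimum £20.
ATC = 128/q + 69 - 14q + q^2. Setting dATC/dq = −128/q^2 − 14 + 2q = 0 gives q = 8 (since 2·8^3 − 14·8^2 = 128).
min ATC = 128/8 + 69 − 14·8 + 8^2 = £37. That is the break-even price.
Between these two prices the firm operates at a loss; above £37 it earns a profit.

Shutdown price = £20; break-even price = £37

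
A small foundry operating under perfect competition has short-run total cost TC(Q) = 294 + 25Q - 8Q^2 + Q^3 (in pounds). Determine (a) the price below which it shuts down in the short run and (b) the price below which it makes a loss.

AVC = 25 - 8Q + Q^2; minimized at Q = 4, giving min AVC = £9. That is the shutdown price.
ATC = 294/Q + 25 - 8Q + Q^2. Setting dATC/dQ = −294/Q^2 − 8 + 2Q = 0 gives Q = 7 (since 2·7^3 − 8·7^2 = 294).
min ATC = 294/7 + 25 − 8·7 + 7^2 = £60. That is the break-even price.
For £9 ≤ P < £60 the firm produces at a loss; below £9 it shuts down.

Shutdown price = £9; break-even price = £60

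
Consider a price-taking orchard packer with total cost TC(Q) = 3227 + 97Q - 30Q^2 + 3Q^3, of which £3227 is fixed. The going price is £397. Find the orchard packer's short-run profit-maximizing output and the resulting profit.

Profit = -£227 at Q = 10

AVC = 97 - 30Q + 3Q^2; min AVC = £22 at Q = 5. Since P = £397 ≥ min AVC, the firm produces.
With MC = 97 - 60Q + 9Q^2, P = MC on the upward-sloping part at Q* = 10.
TR = 397·10 = 3970. TC = 3227 + 970 = 4197. Profit = 3970 − 4197 = -£227.
That loss of £227 beats the £3227 the firm would lose by shutting down; producing recovers £3000 of fixed cost.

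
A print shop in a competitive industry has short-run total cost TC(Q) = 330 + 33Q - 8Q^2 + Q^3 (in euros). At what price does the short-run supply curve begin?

The firm shuts down when price falls below the minimum of average variable cost. AVC = VC/Q = 33 - 8Q + Q^2.
dAVC/dQ = -8 + 2Q = 0 gives Q = 4. min AVC = 33 - 8·4 + 4^2 = 17.
So the shutdown price is €17.

€17 per unit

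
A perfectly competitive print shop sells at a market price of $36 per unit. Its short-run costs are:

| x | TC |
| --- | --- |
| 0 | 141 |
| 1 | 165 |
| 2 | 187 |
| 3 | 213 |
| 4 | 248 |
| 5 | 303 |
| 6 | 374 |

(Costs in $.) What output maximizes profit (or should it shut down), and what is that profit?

Compute π = P·x − TC at each output: x=0: -141; x=1: -129; x=2: -115; x=3: -105; x=4: -104; x=5: -123; x=6: -158.
Profit is maximized at x = 4. AVC there is 107/4 = $26.75 ≤ P, so producing beats shutting down (which would give -$141).

x = 4; profit = -$104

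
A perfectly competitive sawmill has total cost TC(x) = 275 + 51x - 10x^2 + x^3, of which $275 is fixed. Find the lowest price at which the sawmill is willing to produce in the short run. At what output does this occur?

Short-run supply begins at min AVC. From VC = 51x - 10x^2 + x^3, AVC = 51 - 10x + x^2.
At the minimum of AVC, MC = AVC. MC = 51 - 20x + 3x^2; setting MC = AVC gives 2x^2 - 10x = 0, so x = 5. min AVC = 26.
For P < $26 the firm produces nothing.

$26 per unit, at x = 5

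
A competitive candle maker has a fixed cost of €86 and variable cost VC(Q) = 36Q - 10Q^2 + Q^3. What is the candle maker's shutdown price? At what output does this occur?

The firm shuts down when price falls below the minimum of average variable cost. AVC = VC/Q = 36 - 10Q + Q^2.
At the minimum of AVC, MC = AVC. MC = 36 - 20Q + 3Q^2; setting MC = AVC gives 2Q^2 - 10Q = 0, so Q = 5. min AVC = 11.
So the shutdown price is €11.

€11 per unit, at Q = 5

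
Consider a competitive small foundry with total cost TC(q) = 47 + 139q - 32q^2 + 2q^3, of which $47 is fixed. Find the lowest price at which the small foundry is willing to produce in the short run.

Short-run supply begins at min AVC. From VC = 139q - 32q^2 + 2q^3, AVC = 139 - 32q + 2q^2.
dAVC/dq = -32 + 4q = 0 gives q = 8. min AVC = 139 - 32·8 + 2·8^2 = 11.
The firm shuts down for any P below $11.

$11 per unit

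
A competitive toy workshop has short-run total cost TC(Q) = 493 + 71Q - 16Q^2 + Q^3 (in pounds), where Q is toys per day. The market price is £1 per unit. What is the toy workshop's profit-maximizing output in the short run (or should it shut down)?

Variable cost is VC = 71Q - 16Q^2 + Q^3, so AVC = VC/Q = 71 - 16Q + Q^2 and MC = dTC/dQ = 71 - 32Q + 3Q^2.
AVC hits its minimum where MC = AVC, at Q = 8, giving min AVC = 71 - 16·8 + 8^2 = £7.
Since P = £1 < min AVC = £7, price fails to cover variable cost at any output.
The firm minimizes its loss by shutting down and losing only its fixed cost of £493.

Shut down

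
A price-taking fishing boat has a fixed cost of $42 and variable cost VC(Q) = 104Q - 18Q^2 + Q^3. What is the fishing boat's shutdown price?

Short-run supply begins at min AVC. From VC = 104Q - 18Q^2 + Q^3, AVC = 104 - 18Q + Q^2.
At the minimum of AVC, MC = AVC. MC = 104 - 36Q + 3Q^2; setting MC = AVC gives 2Q^2 - 18Q = 0, so Q = 9. min AVC = 23.
For P < $23 the firm produces nothing.

$23 per unit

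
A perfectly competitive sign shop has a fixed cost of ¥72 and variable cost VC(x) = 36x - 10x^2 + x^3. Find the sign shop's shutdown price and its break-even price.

Shutdown price = ¥11; break-even price = ¥24

AVC = 36 - 10x + x^2; minimized at x = 5, giving min AVC = ¥11. That is the shutdown price.
ATC = 72/x + 36 - 10x + x^2. Setting dATC/dx = −72/x^2 − 10 + 2x = 0 gives x = 6 (since 2·6^3 − 10·6^2 = 72).
min ATC = 72/6 + 36 − 10·6 + 6^2 = ¥24. That is the break-even price.
Between these two prices the firm operates at a loss; above ¥24 it earns a profit.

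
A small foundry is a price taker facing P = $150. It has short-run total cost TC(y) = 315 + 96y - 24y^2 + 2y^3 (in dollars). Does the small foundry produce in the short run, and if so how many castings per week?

Produce at y = 9

From TC, MC = TC'(y) = 96 - 48y + 6y^2 and AVC = VC/y = 96 - 24y + 2y^2.
The AVC parabola has its vertex at y = 24/4 = 6, where AVC = 96 - 24·6 + 2·6^2 = $24.
P = $150 exceeds min AVC = $24, so the firm stays open.
Set P = MC: 150 = 96 - 48y + 6y^2 → -54 - 48y + 6y^2 = 0. The roots are y = -1 and y = 9; the profit-maximizing output is on the rising part of MC, so y* = 9.
Check: AVC at y = 9 is $42 ≤ P, so revenue covers variable cost.
Profit = P·y − TC = 150·9 − 693 = $657.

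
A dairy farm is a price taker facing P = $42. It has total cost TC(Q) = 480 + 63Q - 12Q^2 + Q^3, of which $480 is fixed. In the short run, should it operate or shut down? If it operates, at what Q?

Variable cost is VC = 63Q - 12Q^2 + Q^3, so AVC = VC/Q = 63 - 12Q + Q^2 and MC = dTC/dQ = 63 - 24Q + 3Q^2.
AVC hits its minimum where MC = AVC, at Q = 6, giving min AVC = 63 - 12·6 + 6^2 = $27.
Since P = $42 ≥ min AVC = $27, price covers variable cost and the firm should produce.
Solving P = MC: 21 - 24Q + 3Q^2 = 0 ⇒ Q = 1 or 7. On the upward-sloping branch, Q* = 7.
Check: AVC at Q = 7 is $28 ≤ P, so revenue covers variable cost.
Profit = P·Q − TC = 42·7 − 676 = -$382, a loss, but smaller than the $480 fixed cost the firm would lose by shutting down.

Produce at Q = 7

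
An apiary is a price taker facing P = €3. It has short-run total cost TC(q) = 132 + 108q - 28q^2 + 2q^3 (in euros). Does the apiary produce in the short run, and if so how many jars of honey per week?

Shut down

From TC, MC = TC'(q) = 108 - 56q + 6q^2 and AVC = VC/q = 108 - 28q + 2q^2.
AVC is minimized where dAVC/dq = -28 + 4q = 0, at q = 7; min AVC = 108 - 28·7 + 2·7^2 = €10.
P = €3 lies below min AVC = €10; no output level covers variable cost.
Shutting down limits the loss to fixed cost, €132.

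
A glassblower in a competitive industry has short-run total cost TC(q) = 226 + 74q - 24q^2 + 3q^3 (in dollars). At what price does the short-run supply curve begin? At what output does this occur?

Short-run supply begins at min AVC. From VC = 74q - 24q^2 + 3q^3, AVC = 74 - 24q + 3q^2.
At the minimum of AVC, MC = AVC. MC = 74 - 48q + 9q^2; setting MC = AVC gives 6q^2 - 24q = 0, so q = 4. min AVC = 26.
The firm shuts down for any P below $26.

$26 per unit, at q = 4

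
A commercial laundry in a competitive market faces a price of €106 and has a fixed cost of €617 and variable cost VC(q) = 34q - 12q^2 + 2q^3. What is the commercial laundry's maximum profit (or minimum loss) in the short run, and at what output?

Profit = -€185 at q = 6

AVC = 34 - 12q + 2q^2 has its minimum €16 at q = 3; price €106 clears that bar, so the firm operates.
With MC = 34 - 24q + 6q^2, P = MC on the upward-sloping part at q* = 6.
TR = 106·6 = 636. TC = 617 + 204 = 821. Profit = 636 − 821 = -€185.
Shutting down would mean losing the fixed cost of €617, so operating at a loss of €185 is better by €432.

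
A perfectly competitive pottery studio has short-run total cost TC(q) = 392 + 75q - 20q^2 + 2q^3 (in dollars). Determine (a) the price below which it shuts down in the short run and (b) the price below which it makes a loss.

Shutdown price = min AVC. AVC = 75 - 20q + 2q^2, with vertex at q = 5 and minimum $25.
ATC = 392/q + 75 - 20q + 2q^2. Setting dATC/dq = −392/q^2 − 20 + 4q = 0 gives q = 7 (since 4·7^3 − 20·7^2 = 392).
min ATC = 392/7 + 75 − 20·7 + 2·7^2 = $89. That is the break-even price.
Between these two prices the firm operates at a loss; above $89 it earns a profit.

Shutdown price = $25; break-even price = $89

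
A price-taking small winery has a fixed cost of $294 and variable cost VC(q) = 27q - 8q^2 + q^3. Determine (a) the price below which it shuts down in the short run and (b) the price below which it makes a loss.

Shutdown price = min AVC. AVC = 27 - 8q + q^2, with vertex at q = 4 and minimum $11.
ATC = 294/q + 27 - 8q + q^2. Setting dATC/dq = −294/q^2 − 8 + 2q = 0 gives q = 7 (since 2·7^3 − 8·7^2 = 294).
min ATC = 294/7 + 27 − 8·7 + 7^2 = $62. That is the break-even price.
Between these two prices the firm operates at a loss; above $62 it earns a profit.

Shutdown price = $11; break-even price = $62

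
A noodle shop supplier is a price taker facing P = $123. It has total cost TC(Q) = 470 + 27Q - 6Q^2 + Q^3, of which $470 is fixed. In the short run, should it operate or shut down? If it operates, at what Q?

Produce at Q = 8

Variable cost is VC = 27Q - 6Q^2 + Q^3, so AVC = VC/Q = 27 - 6Q + Q^2 and MC = dTC/dQ = 27 - 12Q + 3Q^2.
AVC hits its minimum where MC = AVC, at Q = 3, giving min AVC = 27 - 6·3 + 3^2 = $18.
P = $123 exceeds min AVC = $18, so the firm stays open.
P = MC gives -96 - 12Q + 3Q^2 = 0, with roots -4 and 8. Take the larger (rising MC): Q* = 8.
Check: AVC at Q = 8 is $43 ≤ P, so revenue covers variable cost.
Profit = P·Q − TC = 123·8 − 814 = $170.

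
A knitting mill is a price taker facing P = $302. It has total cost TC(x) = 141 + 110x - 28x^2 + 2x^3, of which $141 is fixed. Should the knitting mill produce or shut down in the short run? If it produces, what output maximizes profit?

Strip out fixed cost: VC = 110x - 28x^2 + 2x^3. Then AVC = 110 - 28x + 2x^2 and MC = 110 - 56x + 6x^2.
AVC is minimized where dAVC/dx = -28 + 4x = 0, at x = 7; min AVC = 110 - 28·7 + 2·7^2 = $12.
P = $302 exceeds min AVC = $12, so the firm stays open.
Set P = MC: 302 = 110 - 56x + 6x^2 → -192 - 56x + 6x^2 = 0. The roots are x = -8/3 and x = 12; the profit-maximizing output is on the rising part of MC, so x* = 12.
Check: AVC at x = 12 is $62 ≤ P, so revenue covers variable cost.
Profit = P·x − TC = 302·12 − 885 = $2739.

Produce at x = 12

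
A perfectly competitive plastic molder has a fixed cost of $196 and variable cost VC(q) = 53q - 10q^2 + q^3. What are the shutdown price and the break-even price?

AVC = 53 - 10q + q^2; minimized at q = 5, giving min AVC = $28. That is the shutdown price.
ATC = 196/q + 53 - 10q + q^2. Setting dATC/dq = −196/q^2 − 10 + 2q = 0 gives q = 7 (since 2·7^3 − 10·7^2 = 196).
min ATC = 196/7 + 53 − 10·7 + 7^2 = $60. That is the break-even price.
Between these two prices the firm operates at a loss; above $60 it earns a profit.

Shutdown price = $28; break-even price = $60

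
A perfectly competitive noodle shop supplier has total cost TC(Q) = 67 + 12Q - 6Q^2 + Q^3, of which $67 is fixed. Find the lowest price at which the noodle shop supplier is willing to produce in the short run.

$3 per unit

The firm shuts down when price falls below the minimum of average variable cost. AVC = VC/Q = 12 - 6Q + Q^2.
dAVC/dQ = -6 + 2Q = 0 gives Q = 3. min AVC = 12 - 6·3 + 3^2 = 3.
The firm shuts down for any P below $3.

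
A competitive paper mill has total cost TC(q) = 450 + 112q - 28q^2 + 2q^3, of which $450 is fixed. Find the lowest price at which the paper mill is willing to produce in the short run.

Short-run supply begins at min AVC. From VC = 112q - 28q^2 + 2q^3, AVC = 112 - 28q + 2q^2.
dAVC/dq = -28 + 4q = 0 gives q = 7. min AVC = 112 - 28·7 + 2·7^2 = 14.
The firm shuts down for any P below $14.

$14 per unit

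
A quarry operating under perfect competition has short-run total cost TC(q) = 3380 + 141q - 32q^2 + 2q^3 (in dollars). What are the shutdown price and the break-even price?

AVC = 141 - 32q + 2q^2; minimized at q = 8, giving min AVC = $13. That is the shutdown price.
ATC = 3380/q + 141 - 32q + 2q^2. Setting dATC/dq = −3380/q^2 − 32 + 4q = 0 gives q = 13 (since 4·13^3 − 32·13^2 = 3380).
min ATC = 3380/13 + 141 − 32·13 + 2·13^2 = $323. That is the break-even price.
Between these two prices the firm operates at a loss; above $323 it earns a profit.

Shutdown price = $13; break-even price = $323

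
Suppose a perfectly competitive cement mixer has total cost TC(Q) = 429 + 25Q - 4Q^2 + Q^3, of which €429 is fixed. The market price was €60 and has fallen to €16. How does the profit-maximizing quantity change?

MC = 25 - 8Q + 3Q^2; the shutdown threshold is min AVC = €21 (at Q = 2).
With P = €60 above the shutdown price, P = MC gives Q = 5.
At P = €16 < min AVC = €21, price no longer covers variable cost at any output, so the firm shuts down: Q = 0.

Output falls from 5 to 0 (the firm shuts down)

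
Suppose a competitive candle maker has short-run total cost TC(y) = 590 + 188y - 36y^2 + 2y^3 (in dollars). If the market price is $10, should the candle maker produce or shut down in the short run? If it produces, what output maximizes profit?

Shut down

From TC, MC = TC'(y) = 188 - 72y + 6y^2 and AVC = VC/y = 188 - 36y + 2y^2.
The AVC parabola has its vertex at y = 36/4 = 9, where AVC = 188 - 36·9 + 2·9^2 = $26.
P = $10 lies below min AVC = $26; no output level covers variable cost.
Best response: produce nothing and absorb the $590 fixed cost.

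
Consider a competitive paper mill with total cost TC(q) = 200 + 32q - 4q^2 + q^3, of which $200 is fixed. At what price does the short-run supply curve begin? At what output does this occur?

Short-run supply begins at min AVC. From VC = 32q - 4q^2 + q^3, AVC = 32 - 4q + q^2.
dAVC/dq = -4 + 2q = 0 gives q = 2. min AVC = 32 - 4·2 + 2^2 = 28.
So the shutdown price is $28.

$28 per unit, at q = 2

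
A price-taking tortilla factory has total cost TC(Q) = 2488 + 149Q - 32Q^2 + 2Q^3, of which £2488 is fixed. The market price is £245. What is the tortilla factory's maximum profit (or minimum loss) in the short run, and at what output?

Profit = -£184 at Q = 12

AVC = 149 - 32Q + 2Q^2; min AVC = £21 at Q = 8. Since P = £245 ≥ min AVC, the firm produces.
With MC = 149 - 64Q + 6Q^2, P = MC on the upward-sloping part at Q* = 12.
TR = 245·12 = 2940. TC = 2488 + 636 = 3124. Profit = 2940 − 3124 = -£184.
That loss of £184 beats the £2488 the firm would lose by shutting down; producing recovers £2304 of fixed cost.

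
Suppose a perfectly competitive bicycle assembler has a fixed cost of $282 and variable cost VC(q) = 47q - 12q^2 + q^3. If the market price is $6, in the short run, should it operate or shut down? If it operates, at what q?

From TC, MC = TC'(q) = 47 - 24q + 3q^2 and AVC = VC/q = 47 - 12q + q^2.
The AVC parabola has its vertex at q = 12/2 = 6, where AVC = 47 - 12·6 + 6^2 = $11.
Since P = $6 < min AVC = $11, price fails to cover variable cost at any output.
Best response: produce nothing and absorb the $282 fixed cost.

Shut down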